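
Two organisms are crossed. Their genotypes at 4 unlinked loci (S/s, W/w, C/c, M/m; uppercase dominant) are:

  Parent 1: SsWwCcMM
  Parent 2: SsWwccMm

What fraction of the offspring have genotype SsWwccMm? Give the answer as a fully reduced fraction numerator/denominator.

P(SsWwccMm) = 1/16

SsWwCcMM gametes: SWCM×2, SWcM×2, SwCM×2, SwcM×2, sWCM×2, sWcM×2, swCM×2, swcM×2
SsWwccMm gametes: SWcM×2, SWcm×2, SwcM×2, Swcm×2, sWcM×2, sWcm×2, swcM×2, swcm×2
SsWwCcMM×SsWwccMm grid (16·16=256): SSWWCcMM=4 SSWWCcMm=4 SSWWccMM=4 SSWWccMm=4 SSWwCcMM=8 SSWwCcMm=8 SSWwccMM=8 SSWwccMm=8 SSwwCcMM=4 SSwwCcMm=4 SSwwccMM=4 SSwwccMm=4 SsWWCcMM=8 SsWWCcMm=8 SsWWccMM=8 SsWWccMm=8 SsWwCcMM=16 SsWwCcMm=16 SsWwccMM=16 SsWwccMm=16 SswwCcMM=8 SswwCcMm=8 SswwccMM=8 SswwccMm=8 ssWWCcMM=4 ssWWCcMm=4 ssWWccMM=4 ssWWccMm=4 ssWwCcMM=8 ssWwCcMm=8 ssWwccMM=8 ssWwccMm=8 sswwCcMM=4 sswwCcMm=4 sswwccMM=4 sswwccMm=4
SsWwccMm hits 16/256; gcd=16; 16÷16/256÷16 = 1/16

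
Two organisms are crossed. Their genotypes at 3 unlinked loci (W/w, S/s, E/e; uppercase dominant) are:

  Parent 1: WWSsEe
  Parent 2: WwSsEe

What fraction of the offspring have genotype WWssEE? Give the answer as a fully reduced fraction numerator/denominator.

WWSsEe gametes: WSE×2, WSe×2, WsE×2, Wse×2
WwSsEe gametes: WSE×1, WSe×1, WsE×1, Wse×1, wSE×1, wSe×1, wsE×1, wse×1
WWSsEe×WwSsEe grid (8·8=64): WWSSEE=2 WWSSEe=4 WWSSee=2 WWSsEE=4 WWSsEe=8 WWSsee=4 WWssEE=2 WWssEe=4 WWssee=2 WwSSEE=2 WwSSEe=4 WwSSee=2 WwSsEE=4 WwSsEe=8 WwSsee=4 WwssEE=2 WwssEe=4 Wwssee=2
WWssEE hits 2/64; gcd=2; 2÷2/64÷2 = 1/32

P(WWssEE) = 1/32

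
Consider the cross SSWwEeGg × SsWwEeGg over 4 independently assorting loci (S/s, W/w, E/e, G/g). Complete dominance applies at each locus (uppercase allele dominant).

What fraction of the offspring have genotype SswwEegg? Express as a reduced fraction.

SSWwEeGg gametes: SWEG×2, SWEg×2, SWeG×2, SWeg×2, SwEG×2, SwEg×2, SweG×2, Sweg×2
SsWwEeGg gametes: SWEG×1, SWEg×1, SWeG×1, SWeg×1, SwEG×1, SwEg×1, SweG×1, Sweg×1, sWEG×1, sWEg×1, sWeG×1, sWeg×1, swEG×1, swEg×1, sweG×1, sweg×1
SSWwEeGg×SsWwEeGg grid (16·16=256): SSWWEEGG=2 SSWWEEGg=4 SSWWEEgg=2 SSWWEeGG=4 SSWWEeGg=8 SSWWEegg=4 SSWWeeGG=2 SSWWeeGg=4 SSWWeegg=2 SSWwEEGG=4 SSWwEEGg=8 SSWwEEgg=4 SSWwEeGG=8 SSWwEeGg=16 SSWwEegg=8 SSWweeGG=4 SSWweeGg=8 SSWweegg=4 SSwwEEGG=2 SSwwEEGg=4 SSwwEEgg=2 SSwwEeGG=4 SSwwEeGg=8 SSwwEegg=4 SSwweeGG=2 SSwweeGg=4 SSwweegg=2 SsWWEEGG=2 SsWWEEGg=4 SsWWEEgg=2 SsWWEeGG=4 SsWWEeGg=8 SsWWEegg=4 SsWWeeGG=2 SsWWeeGg=4 SsWWeegg=2 SsWwEEGG=4 SsWwEEGg=8 SsWwEEgg=4 SsWwEeGG=8 SsWwEeGg=16 SsWwEegg=8 SsWweeGG=4 SsWweeGg=8 SsWweegg=4 SswwEEGG=2 SswwEEGg=4 SswwEEgg=2 SswwEeGG=4 SswwEeGg=8 SswwEegg=4 SswweeGG=2 SswweeGg=4 Sswweegg=2
SswwEegg hits 4/256; gcd=4; 4÷4/256÷4 = 1/64

P(SswwEegg) = 1/64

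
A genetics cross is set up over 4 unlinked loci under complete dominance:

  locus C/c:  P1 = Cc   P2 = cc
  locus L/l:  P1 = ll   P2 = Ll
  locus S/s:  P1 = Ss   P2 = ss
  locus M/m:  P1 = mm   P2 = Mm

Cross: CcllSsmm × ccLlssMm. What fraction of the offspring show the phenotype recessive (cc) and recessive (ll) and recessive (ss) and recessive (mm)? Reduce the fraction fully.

CcllSsmm gametes: ClSm×4, Clsm×4, clSm×4, clsm×4
ccLlssMm gametes: cLsM×4, cLsm×4, clsM×4, clsm×4
CcllSsmm×ccLlssMm grid (16·16=256): CcLlSsMm=16 CcLlSsmm=16 CcLlssMm=16 CcLlssmm=16 CcllSsMm=16 CcllSsmm=16 CcllssMm=16 Ccllssmm=16 ccLlSsMm=16 ccLlSsmm=16 ccLlssMm=16 ccLlssmm=16 ccllSsMm=16 ccllSsmm=16 ccllssMm=16 ccllssmm=16
cc ll ss mm hits 16/256; gcd=16; 16÷16/256÷16 = 1/16

P(cc ll ss mm) = 1/16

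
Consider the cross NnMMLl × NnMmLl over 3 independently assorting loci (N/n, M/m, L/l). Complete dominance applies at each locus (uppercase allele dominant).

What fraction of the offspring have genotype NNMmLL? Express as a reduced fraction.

NnMMLl gametes: NML×2, NMl×2, nML×2, nMl×2
NnMmLl gametes: NML×1, NMl×1, NmL×1, Nml×1, nML×1, nMl×1, nmL×1, nml×1
NnMMLl×NnMmLl grid (8·8=64): NNMMLL=2 NNMMLl=4 NNMMll=2 NNMmLL=2 NNMmLl=4 NNMmll=2 NnMMLL=4 NnMMLl=8 NnMMll=4 NnMmLL=4 NnMmLl=8 NnMmll=4 nnMMLL=2 nnMMLl=4 nnMMll=2 nnMmLL=2 nnMmLl=4 nnMmll=2
NNMmLL hits 2/64; gcd=2; 2÷2/64÷2 = 1/32

P(NNMmLL) = 1/32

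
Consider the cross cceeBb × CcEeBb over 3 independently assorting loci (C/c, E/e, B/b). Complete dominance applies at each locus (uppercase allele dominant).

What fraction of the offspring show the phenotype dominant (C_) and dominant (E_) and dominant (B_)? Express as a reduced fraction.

cceeBb gametes: ceB×4, ceb×4
CcEeBb gametes: CEB×1, CEb×1, CeB×1, Ceb×1, cEB×1, cEb×1, ceB×1, ceb×1
cceeBb×CcEeBb grid (8·8=64): CcEeBB=4 CcEeBb=8 CcEebb=4 CceeBB=4 CceeBb=8 Cceebb=4 ccEeBB=4 ccEeBb=8 ccEebb=4 cceeBB=4 cceeBb=8 cceebb=4
C_ E_ B_ hits 12/64; gcd=4; 12÷4/64÷4 = 3/16

P(C_ E_ B_) = 3/16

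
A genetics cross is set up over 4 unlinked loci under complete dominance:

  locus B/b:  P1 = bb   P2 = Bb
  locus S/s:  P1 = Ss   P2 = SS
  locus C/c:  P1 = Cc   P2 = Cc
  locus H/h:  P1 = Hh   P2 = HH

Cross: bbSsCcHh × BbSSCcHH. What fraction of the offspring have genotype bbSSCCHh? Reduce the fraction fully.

P(bbSSCCHh) = 1/32

bbSsCcHh gametes: bSCH×2, bSCh×2, bScH×2, bSch×2, bsCH×2, bsCh×2, bscH×2, bsch×2
BbSSCcHH gametes: BSCH×4, BScH×4, bSCH×4, bScH×4
bbSsCcHh×BbSSCcHH grid (16·16=256): BbSSCCHH=8 BbSSCCHh=8 BbSSCcHH=16 BbSSCcHh=16 BbSSccHH=8 BbSSccHh=8 BbSsCCHH=8 BbSsCCHh=8 BbSsCcHH=16 BbSsCcHh=16 BbSsccHH=8 BbSsccHh=8 bbSSCCHH=8 bbSSCCHh=8 bbSSCcHH=16 bbSSCcHh=16 bbSSccHH=8 bbSSccHh=8 bbSsCCHH=8 bbSsCCHh=8 bbSsCcHH=16 bbSsCcHh=16 bbSsccHH=8 bbSsccHh=8
bbSSCCHh hits 8/256; gcd=8; 8÷8/256÷8 = 1/32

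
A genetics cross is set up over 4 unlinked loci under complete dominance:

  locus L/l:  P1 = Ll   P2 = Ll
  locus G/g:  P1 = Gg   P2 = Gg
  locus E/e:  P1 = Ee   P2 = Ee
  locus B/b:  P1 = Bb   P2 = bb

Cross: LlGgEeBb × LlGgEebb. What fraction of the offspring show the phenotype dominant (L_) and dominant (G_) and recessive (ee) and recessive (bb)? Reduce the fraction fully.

LlGgEeBb gametes: LGEB×1, LGEb×1, LGeB×1, LGeb×1, LgEB×1, LgEb×1, LgeB×1, Lgeb×1, lGEB×1, lGEb×1, lGeB×1, lGeb×1, lgEB×1, lgEb×1, lgeB×1, lgeb×1
LlGgEebb gametes: LGEb×2, LGeb×2, LgEb×2, Lgeb×2, lGEb×2, lGeb×2, lgEb×2, lgeb×2
LlGgEeBb×LlGgEebb grid (16·16=256): LLGGEEBb=2 LLGGEEbb=2 LLGGEeBb=4 LLGGEebb=4 LLGGeeBb=2 LLGGeebb=2 LLGgEEBb=4 LLGgEEbb=4 LLGgEeBb=8 LLGgEebb=8 LLGgeeBb=4 LLGgeebb=4 LLggEEBb=2 LLggEEbb=2 LLggEeBb=4 LLggEebb=4 LLggeeBb=2 LLggeebb=2 LlGGEEBb=4 LlGGEEbb=4 LlGGEeBb=8 LlGGEebb=8 LlGGeeBb=4 LlGGeebb=4 LlGgEEBb=8 LlGgEEbb=8 LlGgEeBb=16 LlGgEebb=16 LlGgeeBb=8 LlGgeebb=8 LlggEEBb=4 LlggEEbb=4 LlggEeBb=8 LlggEebb=8 LlggeeBb=4 Llggeebb=4 llGGEEBb=2 llGGEEbb=2 llGGEeBb=4 llGGEebb=4 llGGeeBb=2 llGGeebb=2 llGgEEBb=4 llGgEEbb=4 llGgEeBb=8 llGgEebb=8 llGgeeBb=4 llGgeebb=4 llggEEBb=2 llggEEbb=2 llggEeBb=4 llggEebb=4 llggeeBb=2 llggeebb=2
L_ G_ ee bb hits 18/256; gcd=2; 18÷2/256÷2 = 9/128

P(L_ G_ ee bb) = 9/128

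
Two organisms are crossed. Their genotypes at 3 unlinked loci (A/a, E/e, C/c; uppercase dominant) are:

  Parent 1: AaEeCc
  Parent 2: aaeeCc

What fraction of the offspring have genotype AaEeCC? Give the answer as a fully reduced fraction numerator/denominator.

AaEeCc gametes: AEC×1, AEc×1, AeC×1, Aec×1, aEC×1, aEc×1, aeC×1, aec×1
aaeeCc gametes: aeC×4, aec×4
AaEeCc×aaeeCc grid (8·8=64): AaEeCC=4 AaEeCc=8 AaEecc=4 AaeeCC=4 AaeeCc=8 Aaeecc=4 aaEeCC=4 aaEeCc=8 aaEecc=4 aaeeCC=4 aaeeCc=8 aaeecc=4
AaEeCC hits 4/64; gcd=4; 4÷4/64÷4 = 1/16

P(AaEeCC) = 1/16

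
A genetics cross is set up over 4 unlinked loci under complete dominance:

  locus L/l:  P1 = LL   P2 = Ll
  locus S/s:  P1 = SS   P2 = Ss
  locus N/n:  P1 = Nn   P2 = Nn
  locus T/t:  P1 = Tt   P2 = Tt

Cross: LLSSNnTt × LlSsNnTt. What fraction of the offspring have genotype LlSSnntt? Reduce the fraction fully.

P(LlSSnntt) = 1/64

LLSSNnTt gametes: LSNT×4, LSNt×4, LSnT×4, LSnt×4
LlSsNnTt gametes: LSNT×1, LSNt×1, LSnT×1, LSnt×1, LsNT×1, LsNt×1, LsnT×1, Lsnt×1, lSNT×1, lSNt×1, lSnT×1, lSnt×1, lsNT×1, lsNt×1, lsnT×1, lsnt×1
LLSSNnTt×LlSsNnTt grid (16·16=256): LLSSNNTT=4 LLSSNNTt=8 LLSSNNtt=4 LLSSNnTT=8 LLSSNnTt=16 LLSSNntt=8 LLSSnnTT=4 LLSSnnTt=8 LLSSnntt=4 LLSsNNTT=4 LLSsNNTt=8 LLSsNNtt=4 LLSsNnTT=8 LLSsNnTt=16 LLSsNntt=8 LLSsnnTT=4 LLSsnnTt=8 LLSsnntt=4 LlSSNNTT=4 LlSSNNTt=8 LlSSNNtt=4 LlSSNnTT=8 LlSSNnTt=16 LlSSNntt=8 LlSSnnTT=4 LlSSnnTt=8 LlSSnntt=4 LlSsNNTT=4 LlSsNNTt=8 LlSsNNtt=4 LlSsNnTT=8 LlSsNnTt=16 LlSsNntt=8 LlSsnnTT=4 LlSsnnTt=8 LlSsnntt=4
LlSSnntt hits 4/256; gcd=4; 4÷4/256÷4 = 1/64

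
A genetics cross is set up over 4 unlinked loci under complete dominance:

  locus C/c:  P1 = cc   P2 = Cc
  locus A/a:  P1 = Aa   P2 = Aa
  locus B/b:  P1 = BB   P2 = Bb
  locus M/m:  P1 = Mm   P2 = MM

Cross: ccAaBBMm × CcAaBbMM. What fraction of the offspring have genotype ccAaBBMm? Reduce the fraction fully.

P(ccAaBBMm) = 1/16

ccAaBBMm gametes: cABM×4, cABm×4, caBM×4, caBm×4
CcAaBbMM gametes: CABM×2, CAbM×2, CaBM×2, CabM×2, cABM×2, cAbM×2, caBM×2, cabM×2
ccAaBBMm×CcAaBbMM grid (16·16=256): CcAABBMM=8 CcAABBMm=8 CcAABbMM=8 CcAABbMm=8 CcAaBBMM=16 CcAaBBMm=16 CcAaBbMM=16 CcAaBbMm=16 CcaaBBMM=8 CcaaBBMm=8 CcaaBbMM=8 CcaaBbMm=8 ccAABBMM=8 ccAABBMm=8 ccAABbMM=8 ccAABbMm=8 ccAaBBMM=16 ccAaBBMm=16 ccAaBbMM=16 ccAaBbMm=16 ccaaBBMM=8 ccaaBBMm=8 ccaaBbMM=8 ccaaBbMm=8
ccAaBBMm hits 16/256; gcd=16; 16÷16/256÷16 = 1/16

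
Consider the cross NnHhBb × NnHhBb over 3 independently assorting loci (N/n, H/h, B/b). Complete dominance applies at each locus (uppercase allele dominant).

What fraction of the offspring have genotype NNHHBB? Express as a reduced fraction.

P(NNHHBB) = 1/64

NnHhBb gametes: NHB×1, NHb×1, NhB×1, Nhb×1, nHB×1, nHb×1, nhB×1, nhb×1
NnHhBb gametes: NHB×1, NHb×1, NhB×1, Nhb×1, nHB×1, nHb×1, nhB×1, nhb×1
NnHhBb×NnHhBb grid (8·8=64): NNHHBB=1 NNHHBb=2 NNHHbb=1 NNHhBB=2 NNHhBb=4 NNHhbb=2 NNhhBB=1 NNhhBb=2 NNhhbb=1 NnHHBB=2 NnHHBb=4 NnHHbb=2 NnHhBB=4 NnHhBb=8 NnHhbb=4 NnhhBB=2 NnhhBb=4 Nnhhbb=2 nnHHBB=1 nnHHBb=2 nnHHbb=1 nnHhBB=2 nnHhBb=4 nnHhbb=2 nnhhBB=1 nnhhBb=2 nnhhbb=1
NNHHBB hits 1/64; gcd=1; 1÷1/64÷1 = 1/64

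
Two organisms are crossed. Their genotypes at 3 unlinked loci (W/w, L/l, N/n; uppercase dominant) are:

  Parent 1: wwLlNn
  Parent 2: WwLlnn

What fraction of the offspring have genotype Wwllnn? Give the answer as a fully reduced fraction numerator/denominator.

P(Wwllnn) = 1/16

wwLlNn gametes: wLN×2, wLn×2, wlN×2, wln×2
WwLlnn gametes: WLn×2, Wln×2, wLn×2, wln×2
wwLlNn×WwLlnn grid (8·8=64): WwLLNn=4 WwLLnn=4 WwLlNn=8 WwLlnn=8 WwllNn=4 Wwllnn=4 wwLLNn=4 wwLLnn=4 wwLlNn=8 wwLlnn=8 wwllNn=4 wwllnn=4
Wwllnn hits 4/64; gcd=4; 4÷4/64÷4 = 1/16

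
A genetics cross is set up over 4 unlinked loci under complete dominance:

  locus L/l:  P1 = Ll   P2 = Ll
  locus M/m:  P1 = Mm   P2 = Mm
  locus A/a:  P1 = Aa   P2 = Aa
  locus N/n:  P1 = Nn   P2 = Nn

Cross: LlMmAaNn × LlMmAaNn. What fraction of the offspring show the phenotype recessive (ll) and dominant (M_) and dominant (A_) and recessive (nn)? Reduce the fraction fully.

LlMmAaNn gametes: LMAN×1, LMAn×1, LMaN×1, LMan×1, LmAN×1, LmAn×1, LmaN×1, Lman×1, lMAN×1, lMAn×1, lMaN×1, lMan×1, lmAN×1, lmAn×1, lmaN×1, lman×1
LlMmAaNn gametes: LMAN×1, LMAn×1, LMaN×1, LMan×1, LmAN×1, LmAn×1, LmaN×1, Lman×1, lMAN×1, lMAn×1, lMaN×1, lMan×1, lmAN×1, lmAn×1, lmaN×1, lman×1
LlMmAaNn×LlMmAaNn grid (16·16=256): LLMMAANN=1 LLMMAANn=2 LLMMAAnn=1 LLMMAaNN=2 LLMMAaNn=4 LLMMAann=2 LLMMaaNN=1 LLMMaaNn=2 LLMMaann=1 LLMmAANN=2 LLMmAANn=4 LLMmAAnn=2 LLMmAaNN=4 LLMmAaNn=8 LLMmAann=4 LLMmaaNN=2 LLMmaaNn=4 LLMmaann=2 LLmmAANN=1 LLmmAANn=2 LLmmAAnn=1 LLmmAaNN=2 LLmmAaNn=4 LLmmAann=2 LLmmaaNN=1 LLmmaaNn=2 LLmmaann=1 LlMMAANN=2 LlMMAANn=4 LlMMAAnn=2 LlMMAaNN=4 LlMMAaNn=8 LlMMAann=4 LlMMaaNN=2 LlMMaaNn=4 LlMMaann=2 LlMmAANN=4 LlMmAANn=8 LlMmAAnn=4 LlMmAaNN=8 LlMmAaNn=16 LlMmAann=8 LlMmaaNN=4 LlMmaaNn=8 LlMmaann=4 LlmmAANN=2 LlmmAANn=4 LlmmAAnn=2 LlmmAaNN=4 LlmmAaNn=8 LlmmAann=4 LlmmaaNN=2 LlmmaaNn=4 Llmmaann=2 llMMAANN=1 llMMAANn=2 llMMAAnn=1 llMMAaNN=2 llMMAaNn=4 llMMAann=2 llMMaaNN=1 llMMaaNn=2 llMMaann=1 llMmAANN=2 llMmAANn=4 llMmAAnn=2 llMmAaNN=4 llMmAaNn=8 llMmAann=4 llMmaaNN=2 llMmaaNn=4 llMmaann=2 llmmAANN=1 llmmAANn=2 llmmAAnn=1 llmmAaNN=2 llmmAaNn=4 llmmAann=2 llmmaaNN=1 llmmaaNn=2 llmmaann=1
ll M_ A_ nn hits 9/256; gcd=1; 9÷1/256÷1 = 9/256

P(ll M_ A_ nn) = 9/256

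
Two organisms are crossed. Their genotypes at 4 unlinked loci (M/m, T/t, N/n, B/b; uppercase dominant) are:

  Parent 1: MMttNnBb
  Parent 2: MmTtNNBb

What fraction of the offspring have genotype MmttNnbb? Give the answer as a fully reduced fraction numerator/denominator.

MMttNnBb gametes: MtNB×4, MtNb×4, MtnB×4, Mtnb×4
MmTtNNBb gametes: MTNB×2, MTNb×2, MtNB×2, MtNb×2, mTNB×2, mTNb×2, mtNB×2, mtNb×2
MMttNnBb×MmTtNNBb grid (16·16=256): MMTtNNBB=8 MMTtNNBb=16 MMTtNNbb=8 MMTtNnBB=8 MMTtNnBb=16 MMTtNnbb=8 MMttNNBB=8 MMttNNBb=16 MMttNNbb=8 MMttNnBB=8 MMttNnBb=16 MMttNnbb=8 MmTtNNBB=8 MmTtNNBb=16 MmTtNNbb=8 MmTtNnBB=8 MmTtNnBb=16 MmTtNnbb=8 MmttNNBB=8 MmttNNBb=16 MmttNNbb=8 MmttNnBB=8 MmttNnBb=16 MmttNnbb=8
MmttNnbb hits 8/256; gcd=8; 8÷8/256÷8 = 1/32

P(MmttNnbb) = 1/32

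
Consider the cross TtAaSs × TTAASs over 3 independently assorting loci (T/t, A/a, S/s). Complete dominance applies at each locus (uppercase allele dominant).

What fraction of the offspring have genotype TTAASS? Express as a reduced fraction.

P(TTAASS) = 1/16

TtAaSs gametes: TAS×1, TAs×1, TaS×1, Tas×1, tAS×1, tAs×1, taS×1, tas×1
TTAASs gametes: TAS×4, TAs×4
TtAaSs×TTAASs grid (8·8=64): TTAASS=4 TTAASs=8 TTAAss=4 TTAaSS=4 TTAaSs=8 TTAass=4 TtAASS=4 TtAASs=8 TtAAss=4 TtAaSS=4 TtAaSs=8 TtAass=4
TTAASS hits 4/64; gcd=4; 4÷4/64÷4 = 1/16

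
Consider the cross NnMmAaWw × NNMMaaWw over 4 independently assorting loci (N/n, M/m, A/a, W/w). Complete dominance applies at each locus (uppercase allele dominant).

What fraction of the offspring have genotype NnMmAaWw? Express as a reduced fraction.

P(NnMmAaWw) = 1/16

NnMmAaWw gametes: NMAW×1, NMAw×1, NMaW×1, NMaw×1, NmAW×1, NmAw×1, NmaW×1, Nmaw×1, nMAW×1, nMAw×1, nMaW×1, nMaw×1, nmAW×1, nmAw×1, nmaW×1, nmaw×1
NNMMaaWw gametes: NMaW×8, NMaw×8
NnMmAaWw×NNMMaaWw grid (16·16=256): NNMMAaWW=8 NNMMAaWw=16 NNMMAaww=8 NNMMaaWW=8 NNMMaaWw=16 NNMMaaww=8 NNMmAaWW=8 NNMmAaWw=16 NNMmAaww=8 NNMmaaWW=8 NNMmaaWw=16 NNMmaaww=8 NnMMAaWW=8 NnMMAaWw=16 NnMMAaww=8 NnMMaaWW=8 NnMMaaWw=16 NnMMaaww=8 NnMmAaWW=8 NnMmAaWw=16 NnMmAaww=8 NnMmaaWW=8 NnMmaaWw=16 NnMmaaww=8
NnMmAaWw hits 16/256; gcd=16; 16÷16/256÷16 = 1/16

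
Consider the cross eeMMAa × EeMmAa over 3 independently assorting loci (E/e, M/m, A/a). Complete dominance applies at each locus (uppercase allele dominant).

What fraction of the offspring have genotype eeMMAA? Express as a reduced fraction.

eeMMAa gametes: eMA×4, eMa×4
EeMmAa gametes: EMA×1, EMa×1, EmA×1, Ema×1, eMA×1, eMa×1, emA×1, ema×1
eeMMAa×EeMmAa grid (8·8=64): EeMMAA=4 EeMMAa=8 EeMMaa=4 EeMmAA=4 EeMmAa=8 EeMmaa=4 eeMMAA=4 eeMMAa=8 eeMMaa=4 eeMmAA=4 eeMmAa=8 eeMmaa=4
eeMMAA hits 4/64; gcd=4; 4÷4/64÷4 = 1/16

P(eeMMAA) = 1/16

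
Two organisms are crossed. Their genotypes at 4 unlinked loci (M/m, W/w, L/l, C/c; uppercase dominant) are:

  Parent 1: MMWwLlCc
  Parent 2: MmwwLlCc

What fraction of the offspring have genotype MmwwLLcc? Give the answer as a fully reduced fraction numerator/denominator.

P(MmwwLLcc) = 1/64

MMWwLlCc gametes: MWLC×2, MWLc×2, MWlC×2, MWlc×2, MwLC×2, MwLc×2, MwlC×2, Mwlc×2
MmwwLlCc gametes: MwLC×2, MwLc×2, MwlC×2, Mwlc×2, mwLC×2, mwLc×2, mwlC×2, mwlc×2
MMWwLlCc×MmwwLlCc grid (16·16=256): MMWwLLCC=4 MMWwLLCc=8 MMWwLLcc=4 MMWwLlCC=8 MMWwLlCc=16 MMWwLlcc=8 MMWwllCC=4 MMWwllCc=8 MMWwllcc=4 MMwwLLCC=4 MMwwLLCc=8 MMwwLLcc=4 MMwwLlCC=8 MMwwLlCc=16 MMwwLlcc=8 MMwwllCC=4 MMwwllCc=8 MMwwllcc=4 MmWwLLCC=4 MmWwLLCc=8 MmWwLLcc=4 MmWwLlCC=8 MmWwLlCc=16 MmWwLlcc=8 MmWwllCC=4 MmWwllCc=8 MmWwllcc=4 MmwwLLCC=4 MmwwLLCc=8 MmwwLLcc=4 MmwwLlCC=8 MmwwLlCc=16 MmwwLlcc=8 MmwwllCC=4 MmwwllCc=8 Mmwwllcc=4
MmwwLLcc hits 4/256; gcd=4; 4÷4/256÷4 = 1/64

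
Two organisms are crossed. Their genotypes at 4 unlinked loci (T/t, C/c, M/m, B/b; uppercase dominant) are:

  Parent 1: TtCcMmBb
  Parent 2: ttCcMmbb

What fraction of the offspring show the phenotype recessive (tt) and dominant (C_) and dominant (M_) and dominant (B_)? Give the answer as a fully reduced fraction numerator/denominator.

P(tt C_ M_ B_) = 9/64

TtCcMmBb gametes: TCMB×1, TCMb×1, TCmB×1, TCmb×1, TcMB×1, TcMb×1, TcmB×1, Tcmb×1, tCMB×1, tCMb×1, tCmB×1, tCmb×1, tcMB×1, tcMb×1, tcmB×1, tcmb×1
ttCcMmbb gametes: tCMb×4, tCmb×4, tcMb×4, tcmb×4
TtCcMmBb×ttCcMmbb grid (16·16=256): TtCCMMBb=4 TtCCMMbb=4 TtCCMmBb=8 TtCCMmbb=8 TtCCmmBb=4 TtCCmmbb=4 TtCcMMBb=8 TtCcMMbb=8 TtCcMmBb=16 TtCcMmbb=16 TtCcmmBb=8 TtCcmmbb=8 TtccMMBb=4 TtccMMbb=4 TtccMmBb=8 TtccMmbb=8 TtccmmBb=4 Ttccmmbb=4 ttCCMMBb=4 ttCCMMbb=4 ttCCMmBb=8 ttCCMmbb=8 ttCCmmBb=4 ttCCmmbb=4 ttCcMMBb=8 ttCcMMbb=8 ttCcMmBb=16 ttCcMmbb=16 ttCcmmBb=8 ttCcmmbb=8 ttccMMBb=4 ttccMMbb=4 ttccMmBb=8 ttccMmbb=8 ttccmmBb=4 ttccmmbb=4
tt C_ M_ B_ hits 36/256; gcd=4; 36÷4/256÷4 = 9/64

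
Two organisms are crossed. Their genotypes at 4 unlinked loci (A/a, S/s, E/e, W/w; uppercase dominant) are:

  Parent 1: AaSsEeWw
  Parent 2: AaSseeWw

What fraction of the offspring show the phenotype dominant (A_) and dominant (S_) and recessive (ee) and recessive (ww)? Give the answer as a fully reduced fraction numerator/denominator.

P(A_ S_ ee ww) = 9/128

AaSsEeWw gametes: ASEW×1, ASEw×1, ASeW×1, ASew×1, AsEW×1, AsEw×1, AseW×1, Asew×1, aSEW×1, aSEw×1, aSeW×1, aSew×1, asEW×1, asEw×1, aseW×1, asew×1
AaSseeWw gametes: ASeW×2, ASew×2, AseW×2, Asew×2, aSeW×2, aSew×2, aseW×2, asew×2
AaSsEeWw×AaSseeWw grid (16·16=256): AASSEeWW=2 AASSEeWw=4 AASSEeww=2 AASSeeWW=2 AASSeeWw=4 AASSeeww=2 AASsEeWW=4 AASsEeWw=8 AASsEeww=4 AASseeWW=4 AASseeWw=8 AASseeww=4 AAssEeWW=2 AAssEeWw=4 AAssEeww=2 AAsseeWW=2 AAsseeWw=4 AAsseeww=2 AaSSEeWW=4 AaSSEeWw=8 AaSSEeww=4 AaSSeeWW=4 AaSSeeWw=8 AaSSeeww=4 AaSsEeWW=8 AaSsEeWw=16 AaSsEeww=8 AaSseeWW=8 AaSseeWw=16 AaSseeww=8 AassEeWW=4 AassEeWw=8 AassEeww=4 AasseeWW=4 AasseeWw=8 Aasseeww=4 aaSSEeWW=2 aaSSEeWw=4 aaSSEeww=2 aaSSeeWW=2 aaSSeeWw=4 aaSSeeww=2 aaSsEeWW=4 aaSsEeWw=8 aaSsEeww=4 aaSseeWW=4 aaSseeWw=8 aaSseeww=4 aassEeWW=2 aassEeWw=4 aassEeww=2 aasseeWW=2 aasseeWw=4 aasseeww=2
A_ S_ ee ww hits 18/256; gcd=2; 18÷2/256÷2 = 9/128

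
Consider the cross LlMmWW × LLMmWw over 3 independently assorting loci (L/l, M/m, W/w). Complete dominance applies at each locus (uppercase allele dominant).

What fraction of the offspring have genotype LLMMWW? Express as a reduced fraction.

P(LLMMWW) = 1/16

LlMmWW gametes: LMW×2, LmW×2, lMW×2, lmW×2
LLMmWw gametes: LMW×2, LMw×2, LmW×2, Lmw×2
LlMmWW×LLMmWw grid (8·8=64): LLMMWW=4 LLMMWw=4 LLMmWW=8 LLMmWw=8 LLmmWW=4 LLmmWw=4 LlMMWW=4 LlMMWw=4 LlMmWW=8 LlMmWw=8 LlmmWW=4 LlmmWw=4
LLMMWW hits 4/64; gcd=4; 4÷4/64÷4 = 1/16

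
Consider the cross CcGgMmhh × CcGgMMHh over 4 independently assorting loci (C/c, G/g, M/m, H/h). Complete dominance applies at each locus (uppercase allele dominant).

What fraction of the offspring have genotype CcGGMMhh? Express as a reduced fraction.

P(CcGGMMhh) = 1/32

CcGgMmhh gametes: CGMh×2, CGmh×2, CgMh×2, Cgmh×2, cGMh×2, cGmh×2, cgMh×2, cgmh×2
CcGgMMHh gametes: CGMH×2, CGMh×2, CgMH×2, CgMh×2, cGMH×2, cGMh×2, cgMH×2, cgMh×2
CcGgMmhh×CcGgMMHh grid (16·16=256): CCGGMMHh=4 CCGGMMhh=4 CCGGMmHh=4 CCGGMmhh=4 CCGgMMHh=8 CCGgMMhh=8 CCGgMmHh=8 CCGgMmhh=8 CCggMMHh=4 CCggMMhh=4 CCggMmHh=4 CCggMmhh=4 CcGGMMHh=8 CcGGMMhh=8 CcGGMmHh=8 CcGGMmhh=8 CcGgMMHh=16 CcGgMMhh=16 CcGgMmHh=16 CcGgMmhh=16 CcggMMHh=8 CcggMMhh=8 CcggMmHh=8 CcggMmhh=8 ccGGMMHh=4 ccGGMMhh=4 ccGGMmHh=4 ccGGMmhh=4 ccGgMMHh=8 ccGgMMhh=8 ccGgMmHh=8 ccGgMmhh=8 ccggMMHh=4 ccggMMhh=4 ccggMmHh=4 ccggMmhh=4
CcGGMMhh hits 8/256; gcd=8; 8÷8/256÷8 = 1/32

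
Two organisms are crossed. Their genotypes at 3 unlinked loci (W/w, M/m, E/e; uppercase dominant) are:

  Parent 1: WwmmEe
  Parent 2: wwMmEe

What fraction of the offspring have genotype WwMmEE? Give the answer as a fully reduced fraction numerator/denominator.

WwmmEe gametes: WmE×2, Wme×2, wmE×2, wme×2
wwMmEe gametes: wME×2, wMe×2, wmE×2, wme×2
WwmmEe×wwMmEe grid (8·8=64): WwMmEE=4 WwMmEe=8 WwMmee=4 WwmmEE=4 WwmmEe=8 Wwmmee=4 wwMmEE=4 wwMmEe=8 wwMmee=4 wwmmEE=4 wwmmEe=8 wwmmee=4
WwMmEE hits 4/64; gcd=4; 4÷4/64÷4 = 1/16

P(WwMmEE) = 1/16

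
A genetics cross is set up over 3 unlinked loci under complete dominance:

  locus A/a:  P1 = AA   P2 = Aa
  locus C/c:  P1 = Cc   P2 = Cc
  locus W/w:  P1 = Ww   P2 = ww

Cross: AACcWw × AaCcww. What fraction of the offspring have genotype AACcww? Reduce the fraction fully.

P(AACcww) = 1/8

AACcWw gametes: ACW×2, ACw×2, AcW×2, Acw×2
AaCcww gametes: ACw×2, Acw×2, aCw×2, acw×2
AACcWw×AaCcww grid (8·8=64): AACCWw=4 AACCww=4 AACcWw=8 AACcww=8 AAccWw=4 AAccww=4 AaCCWw=4 AaCCww=4 AaCcWw=8 AaCcww=8 AaccWw=4 Aaccww=4
AACcww hits 8/64; gcd=8; 8÷8/64÷8 = 1/8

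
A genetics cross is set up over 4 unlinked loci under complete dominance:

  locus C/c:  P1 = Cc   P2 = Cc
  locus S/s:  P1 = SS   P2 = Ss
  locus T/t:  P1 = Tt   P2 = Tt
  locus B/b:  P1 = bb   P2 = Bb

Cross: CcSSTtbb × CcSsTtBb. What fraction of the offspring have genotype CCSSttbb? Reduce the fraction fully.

CcSSTtbb gametes: CSTb×4, CStb×4, cSTb×4, cStb×4
CcSsTtBb gametes: CSTB×1, CSTb×1, CStB×1, CStb×1, CsTB×1, CsTb×1, CstB×1, Cstb×1, cSTB×1, cSTb×1, cStB×1, cStb×1, csTB×1, csTb×1, cstB×1, cstb×1
CcSSTtbb×CcSsTtBb grid (16·16=256): CCSSTTBb=4 CCSSTTbb=4 CCSSTtBb=8 CCSSTtbb=8 CCSSttBb=4 CCSSttbb=4 CCSsTTBb=4 CCSsTTbb=4 CCSsTtBb=8 CCSsTtbb=8 CCSsttBb=4 CCSsttbb=4 CcSSTTBb=8 CcSSTTbb=8 CcSSTtBb=16 CcSSTtbb=16 CcSSttBb=8 CcSSttbb=8 CcSsTTBb=8 CcSsTTbb=8 CcSsTtBb=16 CcSsTtbb=16 CcSsttBb=8 CcSsttbb=8 ccSSTTBb=4 ccSSTTbb=4 ccSSTtBb=8 ccSSTtbb=8 ccSSttBb=4 ccSSttbb=4 ccSsTTBb=4 ccSsTTbb=4 ccSsTtBb=8 ccSsTtbb=8 ccSsttBb=4 ccSsttbb=4
CCSSttbb hits 4/256; gcd=4; 4÷4/256÷4 = 1/64

P(CCSSttbb) = 1/64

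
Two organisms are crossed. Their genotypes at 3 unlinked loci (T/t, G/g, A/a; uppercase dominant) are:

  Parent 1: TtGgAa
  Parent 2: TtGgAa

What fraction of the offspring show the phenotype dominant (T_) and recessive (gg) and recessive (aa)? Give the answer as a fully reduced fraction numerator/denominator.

TtGgAa gametes: TGA×1, TGa×1, TgA×1, Tga×1, tGA×1, tGa×1, tgA×1, tga×1
TtGgAa gametes: TGA×1, TGa×1, TgA×1, Tga×1, tGA×1, tGa×1, tgA×1, tga×1
TtGgAa×TtGgAa grid (8·8=64): TTGGAA=1 TTGGAa=2 TTGGaa=1 TTGgAA=2 TTGgAa=4 TTGgaa=2 TTggAA=1 TTggAa=2 TTggaa=1 TtGGAA=2 TtGGAa=4 TtGGaa=2 TtGgAA=4 TtGgAa=8 TtGgaa=4 TtggAA=2 TtggAa=4 Ttggaa=2 ttGGAA=1 ttGGAa=2 ttGGaa=1 ttGgAA=2 ttGgAa=4 ttGgaa=2 ttggAA=1 ttggAa=2 ttggaa=1
T_ gg aa hits 3/64; gcd=1; 3÷1/64÷1 = 3/64

P(T_ gg aa) = 3/64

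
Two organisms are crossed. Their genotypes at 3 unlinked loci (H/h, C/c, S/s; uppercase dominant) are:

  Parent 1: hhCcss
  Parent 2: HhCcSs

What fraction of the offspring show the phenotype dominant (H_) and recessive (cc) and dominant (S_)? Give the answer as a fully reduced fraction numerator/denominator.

P(H_ cc S_) = 1/16

hhCcss gametes: hCs×4, hcs×4
HhCcSs gametes: HCS×1, HCs×1, HcS×1, Hcs×1, hCS×1, hCs×1, hcS×1, hcs×1
hhCcss×HhCcSs grid (8·8=64): HhCCSs=4 HhCCss=4 HhCcSs=8 HhCcss=8 HhccSs=4 Hhccss=4 hhCCSs=4 hhCCss=4 hhCcSs=8 hhCcss=8 hhccSs=4 hhccss=4
H_ cc S_ hits 4/64; gcd=4; 4÷4/64÷4 = 1/16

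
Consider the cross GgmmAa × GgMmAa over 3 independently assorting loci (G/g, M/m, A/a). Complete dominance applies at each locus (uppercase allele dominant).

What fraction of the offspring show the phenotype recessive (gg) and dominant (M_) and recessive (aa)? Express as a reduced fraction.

GgmmAa gametes: GmA×2, Gma×2, gmA×2, gma×2
GgMmAa gametes: GMA×1, GMa×1, GmA×1, Gma×1, gMA×1, gMa×1, gmA×1, gma×1
GgmmAa×GgMmAa grid (8·8=64): GGMmAA=2 GGMmAa=4 GGMmaa=2 GGmmAA=2 GGmmAa=4 GGmmaa=2 GgMmAA=4 GgMmAa=8 GgMmaa=4 GgmmAA=4 GgmmAa=8 Ggmmaa=4 ggMmAA=2 ggMmAa=4 ggMmaa=2 ggmmAA=2 ggmmAa=4 ggmmaa=2
gg M_ aa hits 2/64; gcd=2; 2÷2/64÷2 = 1/32

P(gg M_ aa) = 1/32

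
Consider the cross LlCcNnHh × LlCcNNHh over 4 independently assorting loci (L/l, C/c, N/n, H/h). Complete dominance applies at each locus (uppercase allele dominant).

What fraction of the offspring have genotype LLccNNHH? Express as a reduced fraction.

LlCcNnHh gametes: LCNH×1, LCNh×1, LCnH×1, LCnh×1, LcNH×1, LcNh×1, LcnH×1, Lcnh×1, lCNH×1, lCNh×1, lCnH×1, lCnh×1, lcNH×1, lcNh×1, lcnH×1, lcnh×1
LlCcNNHh gametes: LCNH×2, LCNh×2, LcNH×2, LcNh×2, lCNH×2, lCNh×2, lcNH×2, lcNh×2
LlCcNnHh×LlCcNNHh grid (16·16=256): LLCCNNHH=2 LLCCNNHh=4 LLCCNNhh=2 LLCCNnHH=2 LLCCNnHh=4 LLCCNnhh=2 LLCcNNHH=4 LLCcNNHh=8 LLCcNNhh=4 LLCcNnHH=4 LLCcNnHh=8 LLCcNnhh=4 LLccNNHH=2 LLccNNHh=4 LLccNNhh=2 LLccNnHH=2 LLccNnHh=4 LLccNnhh=2 LlCCNNHH=4 LlCCNNHh=8 LlCCNNhh=4 LlCCNnHH=4 LlCCNnHh=8 LlCCNnhh=4 LlCcNNHH=8 LlCcNNHh=16 LlCcNNhh=8 LlCcNnHH=8 LlCcNnHh=16 LlCcNnhh=8 LlccNNHH=4 LlccNNHh=8 LlccNNhh=4 LlccNnHH=4 LlccNnHh=8 LlccNnhh=4 llCCNNHH=2 llCCNNHh=4 llCCNNhh=2 llCCNnHH=2 llCCNnHh=4 llCCNnhh=2 llCcNNHH=4 llCcNNHh=8 llCcNNhh=4 llCcNnHH=4 llCcNnHh=8 llCcNnhh=4 llccNNHH=2 llccNNHh=4 llccNNhh=2 llccNnHH=2 llccNnHh=4 llccNnhh=2
LLccNNHH hits 2/256; gcd=2; 2÷2/256÷2 = 1/128

P(LLccNNHH) = 1/128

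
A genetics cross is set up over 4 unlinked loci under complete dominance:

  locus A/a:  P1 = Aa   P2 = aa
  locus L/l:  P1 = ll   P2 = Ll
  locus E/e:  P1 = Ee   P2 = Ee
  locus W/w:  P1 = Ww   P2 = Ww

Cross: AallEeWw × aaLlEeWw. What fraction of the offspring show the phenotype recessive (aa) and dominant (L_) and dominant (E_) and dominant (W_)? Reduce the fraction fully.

AallEeWw gametes: AlEW×2, AlEw×2, AleW×2, Alew×2, alEW×2, alEw×2, aleW×2, alew×2
aaLlEeWw gametes: aLEW×2, aLEw×2, aLeW×2, aLew×2, alEW×2, alEw×2, aleW×2, alew×2
AallEeWw×aaLlEeWw grid (16·16=256): AaLlEEWW=4 AaLlEEWw=8 AaLlEEww=4 AaLlEeWW=8 AaLlEeWw=16 AaLlEeww=8 AaLleeWW=4 AaLleeWw=8 AaLleeww=4 AallEEWW=4 AallEEWw=8 AallEEww=4 AallEeWW=8 AallEeWw=16 AallEeww=8 AalleeWW=4 AalleeWw=8 Aalleeww=4 aaLlEEWW=4 aaLlEEWw=8 aaLlEEww=4 aaLlEeWW=8 aaLlEeWw=16 aaLlEeww=8 aaLleeWW=4 aaLleeWw=8 aaLleeww=4 aallEEWW=4 aallEEWw=8 aallEEww=4 aallEeWW=8 aallEeWw=16 aallEeww=8 aalleeWW=4 aalleeWw=8 aalleeww=4
aa L_ E_ W_ hits 36/256; gcd=4; 36÷4/256÷4 = 9/64

P(aa L_ E_ W_) = 9/64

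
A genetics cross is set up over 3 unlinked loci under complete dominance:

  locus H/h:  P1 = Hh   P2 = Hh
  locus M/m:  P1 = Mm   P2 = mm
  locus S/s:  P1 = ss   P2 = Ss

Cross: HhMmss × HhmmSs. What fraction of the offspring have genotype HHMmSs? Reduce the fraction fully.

P(HHMmSs) = 1/16

HhMmss gametes: HMs×2, Hms×2, hMs×2, hms×2
HhmmSs gametes: HmS×2, Hms×2, hmS×2, hms×2
HhMmss×HhmmSs grid (8·8=64): HHMmSs=4 HHMmss=4 HHmmSs=4 HHmmss=4 HhMmSs=8 HhMmss=8 HhmmSs=8 Hhmmss=8 hhMmSs=4 hhMmss=4 hhmmSs=4 hhmmss=4
HHMmSs hits 4/64; gcd=4; 4÷4/64÷4 = 1/16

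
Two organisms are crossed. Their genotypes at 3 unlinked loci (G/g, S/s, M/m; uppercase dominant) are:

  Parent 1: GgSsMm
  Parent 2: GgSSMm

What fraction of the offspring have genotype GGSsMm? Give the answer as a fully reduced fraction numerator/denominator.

P(GGSsMm) = 1/16

GgSsMm gametes: GSM×1, GSm×1, GsM×1, Gsm×1, gSM×1, gSm×1, gsM×1, gsm×1
GgSSMm gametes: GSM×2, GSm×2, gSM×2, gSm×2
GgSsMm×GgSSMm grid (8·8=64): GGSSMM=2 GGSSMm=4 GGSSmm=2 GGSsMM=2 GGSsMm=4 GGSsmm=2 GgSSMM=4 GgSSMm=8 GgSSmm=4 GgSsMM=4 GgSsMm=8 GgSsmm=4 ggSSMM=2 ggSSMm=4 ggSSmm=2 ggSsMM=2 ggSsMm=4 ggSsmm=2
GGSsMm hits 4/64; gcd=4; 4÷4/64÷4 = 1/16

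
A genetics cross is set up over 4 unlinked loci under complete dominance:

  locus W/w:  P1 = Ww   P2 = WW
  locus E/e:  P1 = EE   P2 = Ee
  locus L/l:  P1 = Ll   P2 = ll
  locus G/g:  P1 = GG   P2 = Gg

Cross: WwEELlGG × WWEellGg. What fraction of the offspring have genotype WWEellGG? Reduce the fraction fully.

P(WWEellGG) = 1/16

WwEELlGG gametes: WELG×4, WElG×4, wELG×4, wElG×4
WWEellGg gametes: WElG×4, WElg×4, WelG×4, Welg×4
WwEELlGG×WWEellGg grid (16·16=256): WWEELlGG=16 WWEELlGg=16 WWEEllGG=16 WWEEllGg=16 WWEeLlGG=16 WWEeLlGg=16 WWEellGG=16 WWEellGg=16 WwEELlGG=16 WwEELlGg=16 WwEEllGG=16 WwEEllGg=16 WwEeLlGG=16 WwEeLlGg=16 WwEellGG=16 WwEellGg=16
WWEellGG hits 16/256; gcd=16; 16÷16/256÷16 = 1/16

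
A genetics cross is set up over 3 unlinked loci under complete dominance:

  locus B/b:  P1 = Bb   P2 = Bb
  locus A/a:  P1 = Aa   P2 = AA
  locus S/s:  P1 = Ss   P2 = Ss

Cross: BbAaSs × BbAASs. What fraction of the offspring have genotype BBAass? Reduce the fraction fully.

BbAaSs gametes: BAS×1, BAs×1, BaS×1, Bas×1, bAS×1, bAs×1, baS×1, bas×1
BbAASs gametes: BAS×2, BAs×2, bAS×2, bAs×2
BbAaSs×BbAASs grid (8·8=64): BBAASS=2 BBAASs=4 BBAAss=2 BBAaSS=2 BBAaSs=4 BBAass=2 BbAASS=4 BbAASs=8 BbAAss=4 BbAaSS=4 BbAaSs=8 BbAass=4 bbAASS=2 bbAASs=4 bbAAss=2 bbAaSS=2 bbAaSs=4 bbAass=2
BBAass hits 2/64; gcd=2; 2÷2/64÷2 = 1/32

P(BBAass) = 1/32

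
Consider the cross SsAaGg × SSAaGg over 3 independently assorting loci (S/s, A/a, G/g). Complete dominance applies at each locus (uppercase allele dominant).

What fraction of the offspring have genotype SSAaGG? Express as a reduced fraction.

SsAaGg gametes: SAG×1, SAg×1, SaG×1, Sag×1, sAG×1, sAg×1, saG×1, sag×1
SSAaGg gametes: SAG×2, SAg×2, SaG×2, Sag×2
SsAaGg×SSAaGg grid (8·8=64): SSAAGG=2 SSAAGg=4 SSAAgg=2 SSAaGG=4 SSAaGg=8 SSAagg=4 SSaaGG=2 SSaaGg=4 SSaagg=2 SsAAGG=2 SsAAGg=4 SsAAgg=2 SsAaGG=4 SsAaGg=8 SsAagg=4 SsaaGG=2 SsaaGg=4 Ssaagg=2
SSAaGG hits 4/64; gcd=4; 4÷4/64÷4 = 1/16

P(SSAaGG) = 1/16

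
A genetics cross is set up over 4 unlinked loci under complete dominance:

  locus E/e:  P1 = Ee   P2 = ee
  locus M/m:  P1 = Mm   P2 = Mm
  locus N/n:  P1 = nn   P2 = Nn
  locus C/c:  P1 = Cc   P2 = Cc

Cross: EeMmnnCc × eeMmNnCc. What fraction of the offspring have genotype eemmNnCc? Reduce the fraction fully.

EeMmnnCc gametes: EMnC×2, EMnc×2, EmnC×2, Emnc×2, eMnC×2, eMnc×2, emnC×2, emnc×2
eeMmNnCc gametes: eMNC×2, eMNc×2, eMnC×2, eMnc×2, emNC×2, emNc×2, emnC×2, emnc×2
EeMmnnCc×eeMmNnCc grid (16·16=256): EeMMNnCC=4 EeMMNnCc=8 EeMMNncc=4 EeMMnnCC=4 EeMMnnCc=8 EeMMnncc=4 EeMmNnCC=8 EeMmNnCc=16 EeMmNncc=8 EeMmnnCC=8 EeMmnnCc=16 EeMmnncc=8 EemmNnCC=4 EemmNnCc=8 EemmNncc=4 EemmnnCC=4 EemmnnCc=8 Eemmnncc=4 eeMMNnCC=4 eeMMNnCc=8 eeMMNncc=4 eeMMnnCC=4 eeMMnnCc=8 eeMMnncc=4 eeMmNnCC=8 eeMmNnCc=16 eeMmNncc=8 eeMmnnCC=8 eeMmnnCc=16 eeMmnncc=8 eemmNnCC=4 eemmNnCc=8 eemmNncc=4 eemmnnCC=4 eemmnnCc=8 eemmnncc=4
eemmNnCc hits 8/256; gcd=8; 8÷8/256÷8 = 1/32

P(eemmNnCc) = 1/32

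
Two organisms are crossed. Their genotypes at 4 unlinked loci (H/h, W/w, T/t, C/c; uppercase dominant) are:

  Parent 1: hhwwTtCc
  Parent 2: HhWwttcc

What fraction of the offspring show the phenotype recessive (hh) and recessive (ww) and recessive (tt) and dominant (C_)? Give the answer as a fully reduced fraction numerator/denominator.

hhwwTtCc gametes: hwTC×4, hwTc×4, hwtC×4, hwtc×4
HhWwttcc gametes: HWtc×4, Hwtc×4, hWtc×4, hwtc×4
hhwwTtCc×HhWwttcc grid (16·16=256): HhWwTtCc=16 HhWwTtcc=16 HhWwttCc=16 HhWwttcc=16 HhwwTtCc=16 HhwwTtcc=16 HhwwttCc=16 Hhwwttcc=16 hhWwTtCc=16 hhWwTtcc=16 hhWwttCc=16 hhWwttcc=16 hhwwTtCc=16 hhwwTtcc=16 hhwwttCc=16 hhwwttcc=16
hh ww tt C_ hits 16/256; gcd=16; 16÷16/256÷16 = 1/16

P(hh ww tt C_) = 1/16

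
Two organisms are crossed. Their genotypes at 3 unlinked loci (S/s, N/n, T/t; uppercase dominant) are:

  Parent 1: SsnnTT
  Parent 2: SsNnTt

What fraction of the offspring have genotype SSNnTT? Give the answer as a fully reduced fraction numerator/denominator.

P(SSNnTT) = 1/16

SsnnTT gametes: SnT×4, snT×4
SsNnTt gametes: SNT×1, SNt×1, SnT×1, Snt×1, sNT×1, sNt×1, snT×1, snt×1
SsnnTT×SsNnTt grid (8·8=64): SSNnTT=4 SSNnTt=4 SSnnTT=4 SSnnTt=4 SsNnTT=8 SsNnTt=8 SsnnTT=8 SsnnTt=8 ssNnTT=4 ssNnTt=4 ssnnTT=4 ssnnTt=4
SSNnTT hits 4/64; gcd=4; 4÷4/64÷4 = 1/16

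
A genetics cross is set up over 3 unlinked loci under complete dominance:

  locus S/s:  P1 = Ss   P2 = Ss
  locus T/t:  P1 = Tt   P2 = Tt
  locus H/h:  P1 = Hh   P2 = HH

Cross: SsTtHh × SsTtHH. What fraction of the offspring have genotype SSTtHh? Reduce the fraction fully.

SsTtHh gametes: STH×1, STh×1, StH×1, Sth×1, sTH×1, sTh×1, stH×1, sth×1
SsTtHH gametes: STH×2, StH×2, sTH×2, stH×2
SsTtHh×SsTtHH grid (8·8=64): SSTTHH=2 SSTTHh=2 SSTtHH=4 SSTtHh=4 SSttHH=2 SSttHh=2 SsTTHH=4 SsTTHh=4 SsTtHH=8 SsTtHh=8 SsttHH=4 SsttHh=4 ssTTHH=2 ssTTHh=2 ssTtHH=4 ssTtHh=4 ssttHH=2 ssttHh=2
SSTtHh hits 4/64; gcd=4; 4÷4/64÷4 = 1/16

P(SSTtHh) = 1/16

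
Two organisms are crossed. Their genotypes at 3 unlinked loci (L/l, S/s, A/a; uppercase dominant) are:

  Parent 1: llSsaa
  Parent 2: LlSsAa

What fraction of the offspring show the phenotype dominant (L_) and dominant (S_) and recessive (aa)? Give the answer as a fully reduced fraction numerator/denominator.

llSsaa gametes: lSa×4, lsa×4
LlSsAa gametes: LSA×1, LSa×1, LsA×1, Lsa×1, lSA×1, lSa×1, lsA×1, lsa×1
llSsaa×LlSsAa grid (8·8=64): LlSSAa=4 LlSSaa=4 LlSsAa=8 LlSsaa=8 LlssAa=4 Llssaa=4 llSSAa=4 llSSaa=4 llSsAa=8 llSsaa=8 llssAa=4 llssaa=4
L_ S_ aa hits 12/64; gcd=4; 12÷4/64÷4 = 3/16

P(L_ S_ aa) = 3/16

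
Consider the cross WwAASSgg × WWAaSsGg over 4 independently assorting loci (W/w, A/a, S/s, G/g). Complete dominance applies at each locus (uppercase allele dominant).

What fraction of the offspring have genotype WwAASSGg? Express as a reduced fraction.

WwAASSgg gametes: WASg×8, wASg×8
WWAaSsGg gametes: WASG×2, WASg×2, WAsG×2, WAsg×2, WaSG×2, WaSg×2, WasG×2, Wasg×2
WwAASSgg×WWAaSsGg grid (16·16=256): WWAASSGg=16 WWAASSgg=16 WWAASsGg=16 WWAASsgg=16 WWAaSSGg=16 WWAaSSgg=16 WWAaSsGg=16 WWAaSsgg=16 WwAASSGg=16 WwAASSgg=16 WwAASsGg=16 WwAASsgg=16 WwAaSSGg=16 WwAaSSgg=16 WwAaSsGg=16 WwAaSsgg=16
WwAASSGg hits 16/256; gcd=16; 16÷16/256÷16 = 1/16

P(WwAASSGg) = 1/16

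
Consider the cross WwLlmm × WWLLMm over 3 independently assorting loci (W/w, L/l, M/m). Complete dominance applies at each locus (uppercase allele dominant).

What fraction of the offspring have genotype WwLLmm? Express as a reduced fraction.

P(WwLLmm) = 1/8

WwLlmm gametes: WLm×2, Wlm×2, wLm×2, wlm×2
WWLLMm gametes: WLM×4, WLm×4
WwLlmm×WWLLMm grid (8·8=64): WWLLMm=8 WWLLmm=8 WWLlMm=8 WWLlmm=8 WwLLMm=8 WwLLmm=8 WwLlMm=8 WwLlmm=8
WwLLmm hits 8/64; gcd=8; 8÷8/64÷8 = 1/8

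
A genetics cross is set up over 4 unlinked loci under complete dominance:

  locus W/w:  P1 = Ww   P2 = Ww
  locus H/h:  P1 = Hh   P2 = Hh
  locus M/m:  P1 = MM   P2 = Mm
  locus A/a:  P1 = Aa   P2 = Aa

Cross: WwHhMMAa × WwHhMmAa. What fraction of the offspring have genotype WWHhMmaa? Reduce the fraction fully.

P(WWHhMmaa) = 1/64

WwHhMMAa gametes: WHMA×2, WHMa×2, WhMA×2, WhMa×2, wHMA×2, wHMa×2, whMA×2, whMa×2
WwHhMmAa gametes: WHMA×1, WHMa×1, WHmA×1, WHma×1, WhMA×1, WhMa×1, WhmA×1, Whma×1, wHMA×1, wHMa×1, wHmA×1, wHma×1, whMA×1, whMa×1, whmA×1, whma×1
WwHhMMAa×WwHhMmAa grid (16·16=256): WWHHMMAA=2 WWHHMMAa=4 WWHHMMaa=2 WWHHMmAA=2 WWHHMmAa=4 WWHHMmaa=2 WWHhMMAA=4 WWHhMMAa=8 WWHhMMaa=4 WWHhMmAA=4 WWHhMmAa=8 WWHhMmaa=4 WWhhMMAA=2 WWhhMMAa=4 WWhhMMaa=2 WWhhMmAA=2 WWhhMmAa=4 WWhhMmaa=2 WwHHMMAA=4 WwHHMMAa=8 WwHHMMaa=4 WwHHMmAA=4 WwHHMmAa=8 WwHHMmaa=4 WwHhMMAA=8 WwHhMMAa=16 WwHhMMaa=8 WwHhMmAA=8 WwHhMmAa=16 WwHhMmaa=8 WwhhMMAA=4 WwhhMMAa=8 WwhhMMaa=4 WwhhMmAA=4 WwhhMmAa=8 WwhhMmaa=4 wwHHMMAA=2 wwHHMMAa=4 wwHHMMaa=2 wwHHMmAA=2 wwHHMmAa=4 wwHHMmaa=2 wwHhMMAA=4 wwHhMMAa=8 wwHhMMaa=4 wwHhMmAA=4 wwHhMmAa=8 wwHhMmaa=4 wwhhMMAA=2 wwhhMMAa=4 wwhhMMaa=2 wwhhMmAA=2 wwhhMmAa=4 wwhhMmaa=2
WWHhMmaa hits 4/256; gcd=4; 4÷4/256÷4 = 1/64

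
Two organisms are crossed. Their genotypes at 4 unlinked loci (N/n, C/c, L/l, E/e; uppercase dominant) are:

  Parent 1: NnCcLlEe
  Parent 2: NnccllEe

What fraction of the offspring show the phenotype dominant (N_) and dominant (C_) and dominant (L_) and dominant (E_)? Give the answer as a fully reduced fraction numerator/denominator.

P(N_ C_ L_ E_) = 9/64

NnCcLlEe gametes: NCLE×1, NCLe×1, NClE×1, NCle×1, NcLE×1, NcLe×1, NclE×1, Ncle×1, nCLE×1, nCLe×1, nClE×1, nCle×1, ncLE×1, ncLe×1, nclE×1, ncle×1
NnccllEe gametes: NclE×4, Ncle×4, nclE×4, ncle×4
NnCcLlEe×NnccllEe grid (16·16=256): NNCcLlEE=4 NNCcLlEe=8 NNCcLlee=4 NNCcllEE=4 NNCcllEe=8 NNCcllee=4 NNccLlEE=4 NNccLlEe=8 NNccLlee=4 NNccllEE=4 NNccllEe=8 NNccllee=4 NnCcLlEE=8 NnCcLlEe=16 NnCcLlee=8 NnCcllEE=8 NnCcllEe=16 NnCcllee=8 NnccLlEE=8 NnccLlEe=16 NnccLlee=8 NnccllEE=8 NnccllEe=16 Nnccllee=8 nnCcLlEE=4 nnCcLlEe=8 nnCcLlee=4 nnCcllEE=4 nnCcllEe=8 nnCcllee=4 nnccLlEE=4 nnccLlEe=8 nnccLlee=4 nnccllEE=4 nnccllEe=8 nnccllee=4
N_ C_ L_ E_ hits 36/256; gcd=4; 36÷4/256÷4 = 9/64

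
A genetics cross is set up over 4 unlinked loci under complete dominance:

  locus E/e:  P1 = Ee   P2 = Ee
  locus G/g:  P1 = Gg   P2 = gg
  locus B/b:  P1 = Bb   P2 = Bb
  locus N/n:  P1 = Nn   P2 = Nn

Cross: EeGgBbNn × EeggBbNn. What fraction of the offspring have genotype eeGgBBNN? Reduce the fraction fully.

EeGgBbNn gametes: EGBN×1, EGBn×1, EGbN×1, EGbn×1, EgBN×1, EgBn×1, EgbN×1, Egbn×1, eGBN×1, eGBn×1, eGbN×1, eGbn×1, egBN×1, egBn×1, egbN×1, egbn×1
EeggBbNn gametes: EgBN×2, EgBn×2, EgbN×2, Egbn×2, egBN×2, egBn×2, egbN×2, egbn×2
EeGgBbNn×EeggBbNn grid (16·16=256): EEGgBBNN=2 EEGgBBNn=4 EEGgBBnn=2 EEGgBbNN=4 EEGgBbNn=8 EEGgBbnn=4 EEGgbbNN=2 EEGgbbNn=4 EEGgbbnn=2 EEggBBNN=2 EEggBBNn=4 EEggBBnn=2 EEggBbNN=4 EEggBbNn=8 EEggBbnn=4 EEggbbNN=2 EEggbbNn=4 EEggbbnn=2 EeGgBBNN=4 EeGgBBNn=8 EeGgBBnn=4 EeGgBbNN=8 EeGgBbNn=16 EeGgBbnn=8 EeGgbbNN=4 EeGgbbNn=8 EeGgbbnn=4 EeggBBNN=4 EeggBBNn=8 EeggBBnn=4 EeggBbNN=8 EeggBbNn=16 EeggBbnn=8 EeggbbNN=4 EeggbbNn=8 Eeggbbnn=4 eeGgBBNN=2 eeGgBBNn=4 eeGgBBnn=2 eeGgBbNN=4 eeGgBbNn=8 eeGgBbnn=4 eeGgbbNN=2 eeGgbbNn=4 eeGgbbnn=2 eeggBBNN=2 eeggBBNn=4 eeggBBnn=2 eeggBbNN=4 eeggBbNn=8 eeggBbnn=4 eeggbbNN=2 eeggbbNn=4 eeggbbnn=2
eeGgBBNN hits 2/256; gcd=2; 2÷2/256÷2 = 1/128

P(eeGgBBNN) = 1/128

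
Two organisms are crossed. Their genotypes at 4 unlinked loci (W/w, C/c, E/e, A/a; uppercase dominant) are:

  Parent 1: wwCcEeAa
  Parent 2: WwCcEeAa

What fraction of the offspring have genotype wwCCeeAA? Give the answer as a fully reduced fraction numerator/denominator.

P(wwCCeeAA) = 1/128

wwCcEeAa gametes: wCEA×2, wCEa×2, wCeA×2, wCea×2, wcEA×2, wcEa×2, wceA×2, wcea×2
WwCcEeAa gametes: WCEA×1, WCEa×1, WCeA×1, WCea×1, WcEA×1, WcEa×1, WceA×1, Wcea×1, wCEA×1, wCEa×1, wCeA×1, wCea×1, wcEA×1, wcEa×1, wceA×1, wcea×1
wwCcEeAa×WwCcEeAa grid (16·16=256): WwCCEEAA=2 WwCCEEAa=4 WwCCEEaa=2 WwCCEeAA=4 WwCCEeAa=8 WwCCEeaa=4 WwCCeeAA=2 WwCCeeAa=4 WwCCeeaa=2 WwCcEEAA=4 WwCcEEAa=8 WwCcEEaa=4 WwCcEeAA=8 WwCcEeAa=16 WwCcEeaa=8 WwCceeAA=4 WwCceeAa=8 WwCceeaa=4 WwccEEAA=2 WwccEEAa=4 WwccEEaa=2 WwccEeAA=4 WwccEeAa=8 WwccEeaa=4 WwcceeAA=2 WwcceeAa=4 Wwcceeaa=2 wwCCEEAA=2 wwCCEEAa=4 wwCCEEaa=2 wwCCEeAA=4 wwCCEeAa=8 wwCCEeaa=4 wwCCeeAA=2 wwCCeeAa=4 wwCCeeaa=2 wwCcEEAA=4 wwCcEEAa=8 wwCcEEaa=4 wwCcEeAA=8 wwCcEeAa=16 wwCcEeaa=8 wwCceeAA=4 wwCceeAa=8 wwCceeaa=4 wwccEEAA=2 wwccEEAa=4 wwccEEaa=2 wwccEeAA=4 wwccEeAa=8 wwccEeaa=4 wwcceeAA=2 wwcceeAa=4 wwcceeaa=2
wwCCeeAA hits 2/256; gcd=2; 2÷2/256÷2 = 1/128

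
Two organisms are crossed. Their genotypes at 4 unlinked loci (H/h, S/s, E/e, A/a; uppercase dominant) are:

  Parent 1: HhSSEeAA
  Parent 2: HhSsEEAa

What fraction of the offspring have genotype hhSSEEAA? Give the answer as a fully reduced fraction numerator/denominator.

P(hhSSEEAA) = 1/32

HhSSEeAA gametes: HSEA×4, HSeA×4, hSEA×4, hSeA×4
HhSsEEAa gametes: HSEA×2, HSEa×2, HsEA×2, HsEa×2, hSEA×2, hSEa×2, hsEA×2, hsEa×2
HhSSEeAA×HhSsEEAa grid (16·16=256): HHSSEEAA=8 HHSSEEAa=8 HHSSEeAA=8 HHSSEeAa=8 HHSsEEAA=8 HHSsEEAa=8 HHSsEeAA=8 HHSsEeAa=8 HhSSEEAA=16 HhSSEEAa=16 HhSSEeAA=16 HhSSEeAa=16 HhSsEEAA=16 HhSsEEAa=16 HhSsEeAA=16 HhSsEeAa=16 hhSSEEAA=8 hhSSEEAa=8 hhSSEeAA=8 hhSSEeAa=8 hhSsEEAA=8 hhSsEEAa=8 hhSsEeAA=8 hhSsEeAa=8
hhSSEEAA hits 8/256; gcd=8; 8÷8/256÷8 = 1/32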